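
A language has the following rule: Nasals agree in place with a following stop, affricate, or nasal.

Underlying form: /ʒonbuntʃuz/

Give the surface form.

/n/ before /b/ (labial) → [m]
/n/ before /tʃ/ (palatal) → [ɲ]

[ʒombuɲtʃuz]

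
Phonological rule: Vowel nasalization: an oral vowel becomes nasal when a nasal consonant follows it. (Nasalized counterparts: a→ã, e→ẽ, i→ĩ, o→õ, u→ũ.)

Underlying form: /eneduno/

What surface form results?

/e/ before nasal /n/ → [ẽ]
/u/ before nasal /n/ → [ũ]

[ẽnedũno]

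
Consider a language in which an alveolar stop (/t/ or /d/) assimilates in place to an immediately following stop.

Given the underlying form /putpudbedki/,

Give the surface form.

/t/ before /p/ (labial) → [p]
/d/ before /b/ (labial) → [b]
/d/ before /k/ (velar) → [g]

[puppubbegki]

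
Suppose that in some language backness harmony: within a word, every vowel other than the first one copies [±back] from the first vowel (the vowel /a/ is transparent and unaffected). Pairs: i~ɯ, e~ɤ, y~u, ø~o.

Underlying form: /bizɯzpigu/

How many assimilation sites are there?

2

/ɯ/ harmonizes with /i/ ([-back]) → [i]
/u/ harmonizes with /i/ ([-back]) → [y]
2 segments change.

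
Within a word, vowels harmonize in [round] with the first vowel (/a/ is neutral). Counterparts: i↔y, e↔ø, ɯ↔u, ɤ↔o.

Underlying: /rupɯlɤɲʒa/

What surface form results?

[rupuloɲʒa]

/ɯ/ harmonizes with /u/ ([+round]) → [u]
/ɤ/ harmonizes with /u/ ([+round]) → [o]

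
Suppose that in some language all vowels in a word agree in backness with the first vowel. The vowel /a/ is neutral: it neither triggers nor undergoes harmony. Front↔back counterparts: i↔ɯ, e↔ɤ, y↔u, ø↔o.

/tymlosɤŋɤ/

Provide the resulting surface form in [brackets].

/o/ harmonizes with /y/ ([-back]) → [ø]
/ɤ/ harmonizes with /y/ ([-back]) → [e]
/ɤ/ harmonizes with /y/ ([-back]) → [e]

[tymløseŋe]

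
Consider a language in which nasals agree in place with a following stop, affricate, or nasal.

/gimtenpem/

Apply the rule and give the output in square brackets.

/m/ before /t/ (alveolar) → [n]
/n/ before /p/ (labial) → [m]

[gintempem]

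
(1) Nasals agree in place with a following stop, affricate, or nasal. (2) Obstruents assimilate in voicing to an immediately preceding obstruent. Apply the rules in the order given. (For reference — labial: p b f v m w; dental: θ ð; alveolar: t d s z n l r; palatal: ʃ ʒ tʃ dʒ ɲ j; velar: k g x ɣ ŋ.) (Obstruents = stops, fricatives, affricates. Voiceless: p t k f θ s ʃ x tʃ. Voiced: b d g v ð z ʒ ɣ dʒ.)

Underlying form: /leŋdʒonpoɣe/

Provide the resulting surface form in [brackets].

[leɲdʒompoɣe]

Rule 1: /ŋ/ before /dʒ/ (palatal) → [ɲ]
Rule 1: /n/ before /p/ (labial) → [m]
After rule 1: leɲdʒompoɣe
Rule 2: no segment meets the rule's conditions; no change.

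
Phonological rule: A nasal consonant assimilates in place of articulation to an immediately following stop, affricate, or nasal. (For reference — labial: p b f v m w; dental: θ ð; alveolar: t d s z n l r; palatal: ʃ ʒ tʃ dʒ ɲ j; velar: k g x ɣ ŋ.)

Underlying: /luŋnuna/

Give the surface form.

/ŋ/ before /n/ (alveolar) → [n]

[lunnuna]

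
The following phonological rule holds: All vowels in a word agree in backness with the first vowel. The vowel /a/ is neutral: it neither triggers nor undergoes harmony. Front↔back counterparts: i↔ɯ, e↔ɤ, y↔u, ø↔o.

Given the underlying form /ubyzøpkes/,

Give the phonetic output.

[ubuzopkɤs]

/y/ harmonizes with /u/ ([+back]) → [u]
/ø/ harmonizes with /u/ ([+back]) → [o]
/e/ harmonizes with /u/ ([+back]) → [ɤ]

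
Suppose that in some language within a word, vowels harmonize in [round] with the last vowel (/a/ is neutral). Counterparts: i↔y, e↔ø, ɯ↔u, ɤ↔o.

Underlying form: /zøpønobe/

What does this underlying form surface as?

[zepenɤbe]

/ø/ harmonizes with /e/ ([-round]) → [e]
/ø/ harmonizes with /e/ ([-round]) → [e]
/o/ harmonizes with /e/ ([-round]) → [ɤ]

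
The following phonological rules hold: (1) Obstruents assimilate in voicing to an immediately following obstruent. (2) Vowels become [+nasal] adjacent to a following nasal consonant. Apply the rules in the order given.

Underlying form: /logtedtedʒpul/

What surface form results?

[loktettetʃpul]

Rule 1: /g/ before /t/ (voiceless) → [k]
Rule 1: /d/ before /t/ (voiceless) → [t]
Rule 1: /dʒ/ before /p/ (voiceless) → [tʃ]
After rule 1: loktettetʃpul
Rule 2: no segment meets the rule's conditions; no change.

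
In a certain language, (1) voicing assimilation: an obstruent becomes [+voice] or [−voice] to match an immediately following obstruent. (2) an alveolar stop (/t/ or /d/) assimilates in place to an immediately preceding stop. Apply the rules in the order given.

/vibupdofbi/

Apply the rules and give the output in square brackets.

[vibubbovbi]

Rule 1: /p/ before /d/ (voiced) → [b]
Rule 1: /f/ before /b/ (voiced) → [v]
After rule 1: vibubdovbi
Rule 2: /d/ after /b/ (labial) → [b]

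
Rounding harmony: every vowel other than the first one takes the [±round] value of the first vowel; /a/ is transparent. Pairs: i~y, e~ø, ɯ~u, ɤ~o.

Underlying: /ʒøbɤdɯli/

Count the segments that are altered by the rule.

3

/ɤ/ harmonizes with /ø/ ([+round]) → [o]
/ɯ/ harmonizes with /ø/ ([+round]) → [u]
/i/ harmonizes with /ø/ ([+round]) → [y]
3 segments change.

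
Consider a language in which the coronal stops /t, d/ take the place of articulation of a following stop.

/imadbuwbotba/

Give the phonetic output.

[imabbuwbopba]

/d/ before /b/ (labial) → [b]
/t/ before /b/ (labial) → [p]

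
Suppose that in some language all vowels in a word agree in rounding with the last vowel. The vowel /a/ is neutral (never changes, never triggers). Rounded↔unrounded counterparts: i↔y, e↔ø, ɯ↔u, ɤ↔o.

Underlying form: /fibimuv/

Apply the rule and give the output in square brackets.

[fybymuv]

/i/ harmonizes with /u/ ([+round]) → [y]
/i/ harmonizes with /u/ ([+round]) → [y]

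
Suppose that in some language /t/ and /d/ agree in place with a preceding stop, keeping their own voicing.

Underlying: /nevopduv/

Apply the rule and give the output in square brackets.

[nevopbuv]

/d/ after /p/ (labial) → [b]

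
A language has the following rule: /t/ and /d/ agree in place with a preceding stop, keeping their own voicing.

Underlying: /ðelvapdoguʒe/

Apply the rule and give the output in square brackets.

[ðelvapboguʒe]

/d/ after /p/ (labial) → [b]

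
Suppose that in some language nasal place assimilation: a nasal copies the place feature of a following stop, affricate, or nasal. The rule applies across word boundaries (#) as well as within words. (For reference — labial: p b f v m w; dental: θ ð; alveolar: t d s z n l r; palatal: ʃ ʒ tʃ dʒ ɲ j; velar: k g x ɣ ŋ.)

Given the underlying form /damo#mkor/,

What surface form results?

/m/ before /k/ (velar) → [ŋ]

[damo#ŋkor]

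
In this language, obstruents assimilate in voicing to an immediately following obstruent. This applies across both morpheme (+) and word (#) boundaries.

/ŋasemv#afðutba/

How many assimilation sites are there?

2

/f/ before /ð/ (voiced) → [v]
/t/ before /b/ (voiced) → [d]
2 segments change.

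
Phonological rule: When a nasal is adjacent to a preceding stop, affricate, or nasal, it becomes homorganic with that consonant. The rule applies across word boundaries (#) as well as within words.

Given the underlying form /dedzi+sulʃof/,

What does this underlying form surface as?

[dedzi+sulʃof]

no segment meets the rule's conditions; no change.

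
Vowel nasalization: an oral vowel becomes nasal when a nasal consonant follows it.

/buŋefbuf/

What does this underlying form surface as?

/u/ before nasal /ŋ/ → [ũ]

[bũŋefbuf]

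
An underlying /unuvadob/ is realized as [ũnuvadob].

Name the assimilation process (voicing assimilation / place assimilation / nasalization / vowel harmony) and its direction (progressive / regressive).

nasalization, regressive

/u/→[ũ].
Each target copies a feature from the following segment, so the direction is regressive.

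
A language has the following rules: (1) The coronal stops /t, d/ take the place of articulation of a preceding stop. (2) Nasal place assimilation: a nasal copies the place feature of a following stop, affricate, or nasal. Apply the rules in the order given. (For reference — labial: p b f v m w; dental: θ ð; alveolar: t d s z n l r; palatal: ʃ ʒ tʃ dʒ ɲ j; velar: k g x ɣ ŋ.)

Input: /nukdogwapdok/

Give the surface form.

[nukgogwapbok]

Rule 1: /d/ after /k/ (velar) → [g]
Rule 1: /d/ after /p/ (labial) → [b]
After rule 1: nukgogwapbok
Rule 2: no segment meets the rule's conditions; no change.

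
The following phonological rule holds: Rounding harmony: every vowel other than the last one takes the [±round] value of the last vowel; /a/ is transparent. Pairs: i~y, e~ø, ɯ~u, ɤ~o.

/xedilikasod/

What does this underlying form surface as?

[xødylykasod]

/e/ harmonizes with /o/ ([+round]) → [ø]
/i/ harmonizes with /o/ ([+round]) → [y]
/i/ harmonizes with /o/ ([+round]) → [y]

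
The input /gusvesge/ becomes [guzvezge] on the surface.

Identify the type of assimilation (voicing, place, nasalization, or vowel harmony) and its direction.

voicing assimilation, regressive

/s/→[z] /s/→[z].
Each target copies a feature from the following segment, so the direction is regressive.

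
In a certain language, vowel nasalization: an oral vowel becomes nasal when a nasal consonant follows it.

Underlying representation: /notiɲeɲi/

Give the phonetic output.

/i/ before nasal /ɲ/ → [ĩ]
/e/ before nasal /ɲ/ → [ẽ]

[notĩɲẽɲi]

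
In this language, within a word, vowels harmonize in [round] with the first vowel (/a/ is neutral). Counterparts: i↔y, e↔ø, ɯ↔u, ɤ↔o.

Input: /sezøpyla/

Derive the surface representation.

[sezepila]

/ø/ harmonizes with /e/ ([-round]) → [e]
/y/ harmonizes with /e/ ([-round]) → [i]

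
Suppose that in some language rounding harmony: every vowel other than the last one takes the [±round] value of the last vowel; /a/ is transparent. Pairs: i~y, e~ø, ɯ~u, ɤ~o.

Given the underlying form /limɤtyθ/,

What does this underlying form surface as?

[lymotyθ]

/i/ harmonizes with /y/ ([+round]) → [y]
/ɤ/ harmonizes with /y/ ([+round]) → [o]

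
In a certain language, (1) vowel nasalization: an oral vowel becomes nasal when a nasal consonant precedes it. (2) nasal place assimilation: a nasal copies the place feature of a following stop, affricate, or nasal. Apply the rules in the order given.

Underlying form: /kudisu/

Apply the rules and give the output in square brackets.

[kudisu]

Rule 1: no segment meets the rule's conditions; no change.
After rule 1: kudisu
Rule 2: no segment meets the rule's conditions; no change.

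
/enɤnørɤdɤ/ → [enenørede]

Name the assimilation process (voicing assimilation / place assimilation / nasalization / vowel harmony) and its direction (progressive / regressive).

vowel harmony, progressive

/ɤ/→[e] /ɤ/→[e] /ɤ/→[e].
Vowels agree with the first vowel, so the harmony is progressive.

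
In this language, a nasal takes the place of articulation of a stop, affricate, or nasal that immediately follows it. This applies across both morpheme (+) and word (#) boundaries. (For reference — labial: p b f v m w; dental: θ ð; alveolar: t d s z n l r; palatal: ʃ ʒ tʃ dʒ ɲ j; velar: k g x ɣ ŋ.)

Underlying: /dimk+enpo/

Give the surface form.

/m/ before /k/ (velar) → [ŋ]
/n/ before /p/ (labial) → [m]

[diŋk+empo]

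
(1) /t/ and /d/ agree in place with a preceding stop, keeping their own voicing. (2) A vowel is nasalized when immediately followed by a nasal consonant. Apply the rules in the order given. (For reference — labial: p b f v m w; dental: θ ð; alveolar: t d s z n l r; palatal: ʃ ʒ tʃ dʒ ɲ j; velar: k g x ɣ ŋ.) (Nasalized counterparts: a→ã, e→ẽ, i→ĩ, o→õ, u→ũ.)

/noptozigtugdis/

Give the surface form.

[noppozigkuggis]

Rule 1: /t/ after /p/ (labial) → [p]
Rule 1: /t/ after /g/ (velar) → [k]
Rule 1: /d/ after /g/ (velar) → [g]
After rule 1: noppozigkuggis
Rule 2: no segment meets the rule's conditions; no change.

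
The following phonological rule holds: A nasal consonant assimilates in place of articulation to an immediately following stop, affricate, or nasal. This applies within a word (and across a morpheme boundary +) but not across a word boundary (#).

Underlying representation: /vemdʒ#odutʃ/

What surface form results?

/m/ before /dʒ/ (palatal) → [ɲ]

[veɲdʒ#odutʃ]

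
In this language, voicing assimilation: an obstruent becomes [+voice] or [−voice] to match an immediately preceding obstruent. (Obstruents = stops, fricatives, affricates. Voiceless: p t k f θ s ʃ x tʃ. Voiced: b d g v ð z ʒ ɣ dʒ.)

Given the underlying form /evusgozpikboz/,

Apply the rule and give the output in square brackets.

/g/ after /s/ (voiceless) → [k]
/p/ after /z/ (voiced) → [b]
/b/ after /k/ (voiceless) → [p]

[evuskozbikpoz]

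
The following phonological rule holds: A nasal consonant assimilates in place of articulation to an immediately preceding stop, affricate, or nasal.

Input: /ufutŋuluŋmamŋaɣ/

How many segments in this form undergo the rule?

/ŋ/ after /t/ (alveolar) → [n]
/m/ after /ŋ/ (velar) → [ŋ]
/ŋ/ after /m/ (labial) → [m]
3 segments change.

3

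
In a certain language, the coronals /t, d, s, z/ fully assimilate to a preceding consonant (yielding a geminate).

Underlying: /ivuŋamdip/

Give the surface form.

[ivuŋammip]

/d/ after /m/ → [m] (total assimilation)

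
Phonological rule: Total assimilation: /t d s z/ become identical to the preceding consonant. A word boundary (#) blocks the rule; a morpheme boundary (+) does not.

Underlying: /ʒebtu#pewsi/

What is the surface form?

[ʒebbu#pewwi]

/t/ after /b/ → [b] (total assimilation)
/s/ after /w/ → [w] (total assimilation)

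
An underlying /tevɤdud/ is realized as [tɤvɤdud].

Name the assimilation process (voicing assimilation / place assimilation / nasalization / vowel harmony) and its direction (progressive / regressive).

vowel harmony, regressive

/e/→[ɤ].
Vowels agree with the last vowel, so the harmony is regressive.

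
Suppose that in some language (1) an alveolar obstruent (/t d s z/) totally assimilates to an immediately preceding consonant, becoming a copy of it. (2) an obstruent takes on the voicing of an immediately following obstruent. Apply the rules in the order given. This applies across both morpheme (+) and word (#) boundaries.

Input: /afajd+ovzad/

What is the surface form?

[afajj+ovvad]

Rule 1: /d/ after /j/ → [j] (total assimilation)
Rule 1: /z/ after /v/ → [v] (total assimilation)
After rule 1: afajj+ovvad
Rule 2: no segment meets the rule's conditions; no change.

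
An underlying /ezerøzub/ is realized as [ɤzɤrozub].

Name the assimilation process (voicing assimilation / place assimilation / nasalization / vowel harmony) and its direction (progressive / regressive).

vowel harmony, regressive

/e/→[ɤ] /e/→[ɤ] /ø/→[o].
Vowels agree with the last vowel, so the harmony is regressive.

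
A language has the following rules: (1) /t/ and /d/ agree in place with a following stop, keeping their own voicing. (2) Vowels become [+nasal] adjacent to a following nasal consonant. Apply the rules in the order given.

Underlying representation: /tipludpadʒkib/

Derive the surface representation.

[tiplubpadʒkib]

Rule 1: /d/ before /p/ (labial) → [b]
After rule 1: tiplubpadʒkib
Rule 2: no segment meets the rule's conditions; no change.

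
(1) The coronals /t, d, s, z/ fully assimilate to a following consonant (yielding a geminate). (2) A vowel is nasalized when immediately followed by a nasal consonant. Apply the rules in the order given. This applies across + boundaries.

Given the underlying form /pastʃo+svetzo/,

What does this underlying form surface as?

Rule 1: /s/ before /tʃ/ → [tʃ] (total assimilation)
Rule 1: /s/ before /v/ → [v] (total assimilation)
Rule 1: /t/ before /z/ → [z] (total assimilation)
After rule 1: patʃtʃo+vvezzo
Rule 2: no segment meets the rule's conditions; no change.

[patʃtʃo+vvezzo]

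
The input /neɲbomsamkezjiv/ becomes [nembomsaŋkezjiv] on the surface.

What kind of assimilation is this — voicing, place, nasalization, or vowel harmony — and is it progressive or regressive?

place assimilation, regressive

/ɲ/→[m] /m/→[ŋ].
Each target copies a feature from the following segment, so the direction is regressive.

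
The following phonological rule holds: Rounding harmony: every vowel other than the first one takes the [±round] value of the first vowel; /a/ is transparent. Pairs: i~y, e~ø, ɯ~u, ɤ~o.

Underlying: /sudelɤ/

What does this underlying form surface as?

[sudølo]

/e/ harmonizes with /u/ ([+round]) → [ø]
/ɤ/ harmonizes with /u/ ([+round]) → [o]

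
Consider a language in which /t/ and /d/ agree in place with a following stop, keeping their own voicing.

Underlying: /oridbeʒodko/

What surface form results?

[oribbeʒogko]

/d/ before /b/ (labial) → [b]
/d/ before /k/ (velar) → [g]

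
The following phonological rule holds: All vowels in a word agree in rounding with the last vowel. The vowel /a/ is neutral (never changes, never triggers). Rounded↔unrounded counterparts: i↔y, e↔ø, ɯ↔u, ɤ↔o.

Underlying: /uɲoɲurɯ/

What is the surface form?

[ɯɲɤɲɯrɯ]

/u/ harmonizes with /ɯ/ ([-round]) → [ɯ]
/o/ harmonizes with /ɯ/ ([-round]) → [ɤ]
/u/ harmonizes with /ɯ/ ([-round]) → [ɯ]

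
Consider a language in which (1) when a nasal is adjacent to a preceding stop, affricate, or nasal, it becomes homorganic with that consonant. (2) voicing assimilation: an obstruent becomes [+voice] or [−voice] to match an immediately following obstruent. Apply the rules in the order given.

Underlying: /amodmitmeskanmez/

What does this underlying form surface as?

[amodnitneskannez]

Rule 1: /m/ after /d/ (alveolar) → [n]
Rule 1: /m/ after /t/ (alveolar) → [n]
Rule 1: /m/ after /n/ (alveolar) → [n]
After rule 1: amodnitneskannez
Rule 2: no segment meets the rule's conditions; no change.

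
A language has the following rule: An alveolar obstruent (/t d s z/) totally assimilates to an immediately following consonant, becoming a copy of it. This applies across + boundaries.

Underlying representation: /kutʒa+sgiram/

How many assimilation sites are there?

2

/t/ before /ʒ/ → [ʒ] (total assimilation)
/s/ before /g/ → [g] (total assimilation)
2 segments change.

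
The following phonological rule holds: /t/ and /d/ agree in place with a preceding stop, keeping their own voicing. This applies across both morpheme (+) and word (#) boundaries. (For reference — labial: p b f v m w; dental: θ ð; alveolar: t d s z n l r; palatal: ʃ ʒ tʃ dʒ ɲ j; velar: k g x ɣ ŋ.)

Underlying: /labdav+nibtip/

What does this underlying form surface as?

[labbav+nibpip]

/d/ after /b/ (labial) → [b]
/t/ after /b/ (labial) → [p]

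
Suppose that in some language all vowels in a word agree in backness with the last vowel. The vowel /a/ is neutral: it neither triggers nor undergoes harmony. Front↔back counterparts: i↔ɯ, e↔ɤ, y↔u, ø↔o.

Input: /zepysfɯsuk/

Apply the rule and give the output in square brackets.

[zɤpusfɯsuk]

/e/ harmonizes with /u/ ([+back]) → [ɤ]
/y/ harmonizes with /u/ ([+back]) → [u]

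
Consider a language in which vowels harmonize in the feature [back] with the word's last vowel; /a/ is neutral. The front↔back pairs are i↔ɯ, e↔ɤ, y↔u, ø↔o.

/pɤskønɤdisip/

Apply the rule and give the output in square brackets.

/ɤ/ harmonizes with /i/ ([-back]) → [e]
/ɤ/ harmonizes with /i/ ([-back]) → [e]

[peskønedisip]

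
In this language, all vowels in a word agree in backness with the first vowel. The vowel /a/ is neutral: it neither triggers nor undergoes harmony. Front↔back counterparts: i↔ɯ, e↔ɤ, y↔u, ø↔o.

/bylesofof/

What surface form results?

[bylesøføf]

/o/ harmonizes with /y/ ([-back]) → [ø]
/o/ harmonizes with /y/ ([-back]) → [ø]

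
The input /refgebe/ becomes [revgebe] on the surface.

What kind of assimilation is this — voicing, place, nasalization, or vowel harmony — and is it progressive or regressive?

/f/→[v].
Each target copies a feature from the following segment, so the direction is regressive.

voicing assimilation, regressive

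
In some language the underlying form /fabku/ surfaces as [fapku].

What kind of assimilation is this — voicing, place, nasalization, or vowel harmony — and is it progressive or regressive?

/b/→[p].
Each target copies a feature from the following segment, so the direction is regressive.

voicing assimilation, regressive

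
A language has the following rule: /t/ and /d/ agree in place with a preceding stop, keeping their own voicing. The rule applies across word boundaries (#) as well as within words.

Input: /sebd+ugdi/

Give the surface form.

/d/ after /b/ (labial) → [b]
/d/ after /g/ (velar) → [g]

[sebb+uggi]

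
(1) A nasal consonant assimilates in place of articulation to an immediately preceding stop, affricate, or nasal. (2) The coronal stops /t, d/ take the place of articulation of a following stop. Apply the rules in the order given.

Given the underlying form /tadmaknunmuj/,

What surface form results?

Rule 1: /m/ after /d/ (alveolar) → [n]
Rule 1: /n/ after /k/ (velar) → [ŋ]
Rule 1: /m/ after /n/ (alveolar) → [n]
After rule 1: tadnakŋunnuj
Rule 2: no segment meets the rule's conditions; no change.

[tadnakŋunnuj]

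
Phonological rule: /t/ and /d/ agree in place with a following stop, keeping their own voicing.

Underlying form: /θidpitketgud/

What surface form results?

/d/ before /p/ (labial) → [b]
/t/ before /k/ (velar) → [k]
/t/ before /g/ (velar) → [k]

[θibpikkekgud]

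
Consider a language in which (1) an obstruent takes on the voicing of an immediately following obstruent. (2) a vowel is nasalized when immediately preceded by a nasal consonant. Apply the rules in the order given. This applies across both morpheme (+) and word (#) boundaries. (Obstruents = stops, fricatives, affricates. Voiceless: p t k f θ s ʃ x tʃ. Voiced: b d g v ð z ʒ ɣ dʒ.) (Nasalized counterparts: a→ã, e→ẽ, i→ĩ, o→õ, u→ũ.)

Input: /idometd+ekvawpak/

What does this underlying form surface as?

[idomẽdd+egvawpak]

Rule 1: /t/ before /d/ (voiced) → [d]
Rule 1: /k/ before /v/ (voiced) → [g]
After rule 1: idomedd+egvawpak
Rule 2: /e/ after nasal /m/ → [ẽ]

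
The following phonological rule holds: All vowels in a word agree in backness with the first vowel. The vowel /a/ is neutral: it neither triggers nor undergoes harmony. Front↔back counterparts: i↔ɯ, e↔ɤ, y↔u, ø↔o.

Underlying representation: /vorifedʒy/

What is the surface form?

/i/ harmonizes with /o/ ([+back]) → [ɯ]
/e/ harmonizes with /o/ ([+back]) → [ɤ]
/y/ harmonizes with /o/ ([+back]) → [u]

[vorɯfɤdʒu]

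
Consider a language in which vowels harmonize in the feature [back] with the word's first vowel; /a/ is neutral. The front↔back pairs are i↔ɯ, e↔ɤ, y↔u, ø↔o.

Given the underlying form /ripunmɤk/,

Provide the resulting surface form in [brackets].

[ripynmek]

/u/ harmonizes with /i/ ([-back]) → [y]
/ɤ/ harmonizes with /i/ ([-back]) → [e]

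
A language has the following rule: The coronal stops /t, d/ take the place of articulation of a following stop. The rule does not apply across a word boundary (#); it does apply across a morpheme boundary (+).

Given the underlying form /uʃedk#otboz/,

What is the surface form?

/d/ before /k/ (velar) → [g]
/t/ before /b/ (labial) → [p]

[uʃegk#opboz]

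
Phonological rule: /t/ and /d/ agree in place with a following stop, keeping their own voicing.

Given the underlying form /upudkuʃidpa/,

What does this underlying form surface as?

/d/ before /k/ (velar) → [g]
/d/ before /p/ (labial) → [b]

[upugkuʃibpa]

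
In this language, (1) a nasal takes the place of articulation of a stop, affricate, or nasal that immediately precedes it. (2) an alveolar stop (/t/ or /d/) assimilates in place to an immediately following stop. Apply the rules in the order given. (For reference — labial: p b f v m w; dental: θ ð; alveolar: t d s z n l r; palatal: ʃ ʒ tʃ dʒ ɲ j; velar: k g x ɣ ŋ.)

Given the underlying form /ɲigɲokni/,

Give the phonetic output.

[ɲigŋokŋi]

Rule 1: /ɲ/ after /g/ (velar) → [ŋ]
Rule 1: /n/ after /k/ (velar) → [ŋ]
After rule 1: ɲigŋokŋi
Rule 2: no segment meets the rule's conditions; no change.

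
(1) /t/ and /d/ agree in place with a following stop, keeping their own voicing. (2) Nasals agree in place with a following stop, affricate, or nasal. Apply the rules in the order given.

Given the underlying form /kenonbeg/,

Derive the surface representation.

[kenombeg]

Rule 1: no segment meets the rule's conditions; no change.
After rule 1: kenonbeg
Rule 2: /n/ before /b/ (labial) → [m]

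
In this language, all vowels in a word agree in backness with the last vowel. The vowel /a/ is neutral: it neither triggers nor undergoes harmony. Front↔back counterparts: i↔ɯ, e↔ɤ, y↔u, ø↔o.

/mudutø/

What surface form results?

/u/ harmonizes with /ø/ ([-back]) → [y]
/u/ harmonizes with /ø/ ([-back]) → [y]

[mydytø]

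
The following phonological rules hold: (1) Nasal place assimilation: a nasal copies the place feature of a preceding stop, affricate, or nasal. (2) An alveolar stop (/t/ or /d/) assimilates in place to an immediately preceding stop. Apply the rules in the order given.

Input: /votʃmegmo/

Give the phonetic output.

Rule 1: /m/ after /tʃ/ (palatal) → [ɲ]
Rule 1: /m/ after /g/ (velar) → [ŋ]
After rule 1: votʃɲegŋo
Rule 2: no segment meets the rule's conditions; no change.

[votʃɲegŋo]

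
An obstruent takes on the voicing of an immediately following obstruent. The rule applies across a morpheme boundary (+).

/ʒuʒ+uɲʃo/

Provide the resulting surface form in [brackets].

no segment meets the rule's conditions; no change.

[ʒuʒ+uɲʃo]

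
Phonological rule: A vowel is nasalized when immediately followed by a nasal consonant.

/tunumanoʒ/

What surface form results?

[tũnũmãnoʒ]

/u/ before nasal /n/ → [ũ]
/u/ before nasal /m/ → [ũ]
/a/ before nasal /n/ → [ã]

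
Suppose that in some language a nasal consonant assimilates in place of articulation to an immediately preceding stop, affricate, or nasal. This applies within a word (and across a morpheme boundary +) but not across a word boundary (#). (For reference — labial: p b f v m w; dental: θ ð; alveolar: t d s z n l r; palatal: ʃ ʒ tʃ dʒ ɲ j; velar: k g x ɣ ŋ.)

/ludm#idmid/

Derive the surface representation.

[ludn#idnid]

/m/ after /d/ (alveolar) → [n]
/m/ after /d/ (alveolar) → [n]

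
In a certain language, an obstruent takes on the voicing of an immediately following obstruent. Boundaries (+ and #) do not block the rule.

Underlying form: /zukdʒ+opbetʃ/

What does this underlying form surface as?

/k/ before /dʒ/ (voiced) → [g]
/p/ before /b/ (voiced) → [b]

[zugdʒ+obbetʃ]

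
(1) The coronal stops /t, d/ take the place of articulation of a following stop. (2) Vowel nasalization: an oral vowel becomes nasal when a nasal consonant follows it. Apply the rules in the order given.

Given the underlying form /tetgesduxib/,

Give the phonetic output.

[tekgesduxib]

Rule 1: /t/ before /g/ (velar) → [k]
After rule 1: tekgesduxib
Rule 2: no segment meets the rule's conditions; no change.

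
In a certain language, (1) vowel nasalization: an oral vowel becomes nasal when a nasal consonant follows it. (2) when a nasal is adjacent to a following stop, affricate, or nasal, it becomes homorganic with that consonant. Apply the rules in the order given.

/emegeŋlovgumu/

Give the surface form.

[ẽmegẽŋlovgũmu]

Rule 1: /e/ before nasal /m/ → [ẽ]
Rule 1: /e/ before nasal /ŋ/ → [ẽ]
Rule 1: /u/ before nasal /m/ → [ũ]
After rule 1: ẽmegẽŋlovgũmu
Rule 2: no segment meets the rule's conditions; no change.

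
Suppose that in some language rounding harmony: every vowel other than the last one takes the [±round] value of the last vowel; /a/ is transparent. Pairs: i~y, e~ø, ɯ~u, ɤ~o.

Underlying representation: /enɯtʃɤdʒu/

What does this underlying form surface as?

/e/ harmonizes with /u/ ([+round]) → [ø]
/ɯ/ harmonizes with /u/ ([+round]) → [u]
/ɤ/ harmonizes with /u/ ([+round]) → [o]

[ønutʃodʒu]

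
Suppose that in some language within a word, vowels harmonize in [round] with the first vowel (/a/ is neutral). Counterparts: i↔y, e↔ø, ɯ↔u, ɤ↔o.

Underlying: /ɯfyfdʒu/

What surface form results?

[ɯfifdʒɯ]

/y/ harmonizes with /ɯ/ ([-round]) → [i]
/u/ harmonizes with /ɯ/ ([-round]) → [ɯ]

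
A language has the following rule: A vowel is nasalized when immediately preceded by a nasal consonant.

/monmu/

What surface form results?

/o/ after nasal /m/ → [õ]
/u/ after nasal /m/ → [ũ]

[mõnmũ]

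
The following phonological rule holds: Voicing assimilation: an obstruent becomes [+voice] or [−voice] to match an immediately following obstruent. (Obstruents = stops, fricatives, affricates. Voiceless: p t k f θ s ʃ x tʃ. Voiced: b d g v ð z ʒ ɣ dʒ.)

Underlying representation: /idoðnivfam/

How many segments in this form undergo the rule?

/v/ before /f/ (voiceless) → [f]
1 segment changes.

1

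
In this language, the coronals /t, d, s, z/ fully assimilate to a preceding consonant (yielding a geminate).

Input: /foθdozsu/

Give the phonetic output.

/d/ after /θ/ → [θ] (total assimilation)
/s/ after /z/ → [z] (total assimilation)

[foθθozzu]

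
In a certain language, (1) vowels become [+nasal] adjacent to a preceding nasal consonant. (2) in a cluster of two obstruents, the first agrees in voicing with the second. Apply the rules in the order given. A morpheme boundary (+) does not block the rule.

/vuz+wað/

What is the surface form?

Rule 1: no segment meets the rule's conditions; no change.
After rule 1: vuz+wað
Rule 2: no segment meets the rule's conditions; no change.

[vuz+wað]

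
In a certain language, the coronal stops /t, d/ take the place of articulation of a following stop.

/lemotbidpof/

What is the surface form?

[lemopbibpof]

/t/ before /b/ (labial) → [p]
/d/ before /p/ (labial) → [b]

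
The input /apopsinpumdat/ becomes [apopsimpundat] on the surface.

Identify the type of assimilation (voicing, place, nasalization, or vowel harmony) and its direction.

place assimilation, regressive

/n/→[m] /m/→[n].
Each target copies a feature from the following segment, so the direction is regressive.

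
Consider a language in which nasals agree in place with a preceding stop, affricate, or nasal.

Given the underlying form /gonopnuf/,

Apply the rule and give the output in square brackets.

/n/ after /p/ (labial) → [m]

[gonopmuf]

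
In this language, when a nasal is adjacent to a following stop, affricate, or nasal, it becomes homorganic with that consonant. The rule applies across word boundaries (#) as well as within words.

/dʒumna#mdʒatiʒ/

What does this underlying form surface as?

/m/ before /n/ (alveolar) → [n]
/m/ before /dʒ/ (palatal) → [ɲ]

[dʒunna#ɲdʒatiʒ]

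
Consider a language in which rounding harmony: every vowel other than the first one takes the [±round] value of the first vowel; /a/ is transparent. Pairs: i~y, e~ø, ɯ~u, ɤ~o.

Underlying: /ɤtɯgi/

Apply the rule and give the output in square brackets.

no segment meets the rule's conditions; no change.

[ɤtɯgi]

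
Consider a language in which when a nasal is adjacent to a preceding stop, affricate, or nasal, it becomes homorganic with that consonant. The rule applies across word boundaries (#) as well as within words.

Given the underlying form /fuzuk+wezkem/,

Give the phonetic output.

no segment meets the rule's conditions; no change.

[fuzuk+wezkem]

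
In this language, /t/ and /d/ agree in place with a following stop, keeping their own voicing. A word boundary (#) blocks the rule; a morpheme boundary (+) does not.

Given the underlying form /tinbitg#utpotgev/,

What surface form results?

[tinbikg#uppokgev]

/t/ before /g/ (velar) → [k]
/t/ before /p/ (labial) → [p]
/t/ before /g/ (velar) → [k]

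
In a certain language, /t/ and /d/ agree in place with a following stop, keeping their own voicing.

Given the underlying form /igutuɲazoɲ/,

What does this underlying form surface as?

[igutuɲazoɲ]

no segment meets the rule's conditions; no change.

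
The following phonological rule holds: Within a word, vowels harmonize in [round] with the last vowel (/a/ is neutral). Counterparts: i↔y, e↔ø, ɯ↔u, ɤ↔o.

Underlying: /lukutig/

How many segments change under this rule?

/u/ harmonizes with /i/ ([-round]) → [ɯ]
/u/ harmonizes with /i/ ([-round]) → [ɯ]
2 segments change.

2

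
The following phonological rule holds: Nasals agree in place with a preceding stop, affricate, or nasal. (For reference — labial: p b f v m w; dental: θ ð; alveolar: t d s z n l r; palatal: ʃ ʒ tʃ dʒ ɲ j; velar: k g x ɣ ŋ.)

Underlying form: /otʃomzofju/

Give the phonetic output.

[otʃomzofju]

no segment meets the rule's conditions; no change.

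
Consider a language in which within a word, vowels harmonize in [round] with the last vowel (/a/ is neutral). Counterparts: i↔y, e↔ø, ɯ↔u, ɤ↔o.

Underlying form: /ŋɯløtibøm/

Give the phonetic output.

[ŋuløtybøm]

/ɯ/ harmonizes with /ø/ ([+round]) → [u]
/i/ harmonizes with /ø/ ([+round]) → [y]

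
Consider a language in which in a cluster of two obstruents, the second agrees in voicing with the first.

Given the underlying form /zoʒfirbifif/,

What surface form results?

/f/ after /ʒ/ (voiced) → [v]

[zoʒvirbifif]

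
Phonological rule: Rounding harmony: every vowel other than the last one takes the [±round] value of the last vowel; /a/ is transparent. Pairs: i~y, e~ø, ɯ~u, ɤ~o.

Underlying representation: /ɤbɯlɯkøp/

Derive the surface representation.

[obulukøp]

/ɤ/ harmonizes with /ø/ ([+round]) → [o]
/ɯ/ harmonizes with /ø/ ([+round]) → [u]
/ɯ/ harmonizes with /ø/ ([+round]) → [u]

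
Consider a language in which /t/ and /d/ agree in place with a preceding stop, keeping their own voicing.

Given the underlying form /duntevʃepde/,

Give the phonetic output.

[duntevʃepbe]

/d/ after /p/ (labial) → [b]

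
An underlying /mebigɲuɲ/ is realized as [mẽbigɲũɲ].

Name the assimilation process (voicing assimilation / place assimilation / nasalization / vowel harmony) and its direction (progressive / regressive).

nasalization, progressive

/e/→[ẽ] /u/→[ũ].
Each target copies a feature from the preceding segment, so the direction is progressive.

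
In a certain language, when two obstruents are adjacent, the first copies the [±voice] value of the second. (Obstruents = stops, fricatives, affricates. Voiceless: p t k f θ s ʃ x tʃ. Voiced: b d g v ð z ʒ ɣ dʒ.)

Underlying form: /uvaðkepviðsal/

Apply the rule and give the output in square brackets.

[uvaθkebviθsal]

/ð/ before /k/ (voiceless) → [θ]
/p/ before /v/ (voiced) → [b]
/ð/ before /s/ (voiceless) → [θ]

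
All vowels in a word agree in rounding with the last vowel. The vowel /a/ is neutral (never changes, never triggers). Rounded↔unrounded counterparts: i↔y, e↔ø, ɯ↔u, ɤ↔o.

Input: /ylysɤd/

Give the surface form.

/y/ harmonizes with /ɤ/ ([-round]) → [i]
/y/ harmonizes with /ɤ/ ([-round]) → [i]

[ilisɤd]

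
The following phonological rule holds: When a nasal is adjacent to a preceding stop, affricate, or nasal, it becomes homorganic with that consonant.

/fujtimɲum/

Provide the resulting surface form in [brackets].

[fujtimmum]

/ɲ/ after /m/ (labial) → [m]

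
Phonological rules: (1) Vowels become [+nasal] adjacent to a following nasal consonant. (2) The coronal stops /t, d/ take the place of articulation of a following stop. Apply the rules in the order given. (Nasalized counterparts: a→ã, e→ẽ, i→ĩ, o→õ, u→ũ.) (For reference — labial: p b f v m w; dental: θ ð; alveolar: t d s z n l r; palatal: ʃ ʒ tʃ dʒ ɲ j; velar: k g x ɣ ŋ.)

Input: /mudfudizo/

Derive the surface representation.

Rule 1: no segment meets the rule's conditions; no change.
After rule 1: mudfudizo
Rule 2: no segment meets the rule's conditions; no change.

[mudfudizo]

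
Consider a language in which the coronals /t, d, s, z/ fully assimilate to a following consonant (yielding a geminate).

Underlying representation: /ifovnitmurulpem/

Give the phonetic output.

/t/ before /m/ → [m] (total assimilation)

[ifovnimmurulpem]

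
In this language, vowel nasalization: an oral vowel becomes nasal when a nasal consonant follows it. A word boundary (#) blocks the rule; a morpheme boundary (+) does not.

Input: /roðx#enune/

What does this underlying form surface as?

[roðx#ẽnũne]

/e/ before nasal /n/ → [ẽ]
/u/ before nasal /n/ → [ũ]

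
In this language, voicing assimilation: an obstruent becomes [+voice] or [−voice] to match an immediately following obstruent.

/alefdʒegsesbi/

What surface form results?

/f/ before /dʒ/ (voiced) → [v]
/g/ before /s/ (voiceless) → [k]
/s/ before /b/ (voiced) → [z]

[alevdʒeksezbi]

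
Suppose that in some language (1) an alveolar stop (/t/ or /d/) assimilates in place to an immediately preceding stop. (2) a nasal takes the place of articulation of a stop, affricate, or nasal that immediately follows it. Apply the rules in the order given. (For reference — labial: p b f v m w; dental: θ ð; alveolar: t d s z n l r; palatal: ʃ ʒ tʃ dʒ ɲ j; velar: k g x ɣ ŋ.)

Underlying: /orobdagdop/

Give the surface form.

[orobbaggop]

Rule 1: /d/ after /b/ (labial) → [b]
Rule 1: /d/ after /g/ (velar) → [g]
After rule 1: orobbaggop
Rule 2: no segment meets the rule's conditions; no change.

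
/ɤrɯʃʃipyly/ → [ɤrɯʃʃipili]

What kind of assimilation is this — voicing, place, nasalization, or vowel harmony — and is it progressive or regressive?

vowel harmony, progressive

/y/→[i] /y/→[i].
Vowels agree with the first vowel, so the harmony is progressive.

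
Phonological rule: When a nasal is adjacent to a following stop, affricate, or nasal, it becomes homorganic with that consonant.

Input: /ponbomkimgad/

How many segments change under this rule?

/n/ before /b/ (labial) → [m]
/m/ before /k/ (velar) → [ŋ]
/m/ before /g/ (velar) → [ŋ]
3 segments change.

3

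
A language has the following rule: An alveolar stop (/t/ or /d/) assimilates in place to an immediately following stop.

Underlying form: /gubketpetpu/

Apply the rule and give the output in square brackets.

[gubkeppeppu]

/t/ before /p/ (labial) → [p]
/t/ before /p/ (labial) → [p]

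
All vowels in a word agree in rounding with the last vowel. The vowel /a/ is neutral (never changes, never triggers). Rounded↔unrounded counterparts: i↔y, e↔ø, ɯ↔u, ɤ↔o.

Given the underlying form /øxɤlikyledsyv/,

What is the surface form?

[øxolykylødsyv]

/ɤ/ harmonizes with /y/ ([+round]) → [o]
/i/ harmonizes with /y/ ([+round]) → [y]
/e/ harmonizes with /y/ ([+round]) → [ø]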